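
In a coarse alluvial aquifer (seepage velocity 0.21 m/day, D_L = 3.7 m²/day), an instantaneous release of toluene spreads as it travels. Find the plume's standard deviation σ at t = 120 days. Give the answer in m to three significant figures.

Dispersive spreading gives a Gaussian with σ² = 2Dt; advection only shifts the center.
σ = √(2 × 3.7 × 120) = 29.8 m.

29.8 m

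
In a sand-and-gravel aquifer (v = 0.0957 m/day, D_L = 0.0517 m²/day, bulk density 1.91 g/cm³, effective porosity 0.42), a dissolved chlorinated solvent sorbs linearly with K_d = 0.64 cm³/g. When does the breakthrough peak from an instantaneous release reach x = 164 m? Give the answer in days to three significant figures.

6680 days

Retardation factor R = 1 + ρ_b·K_d/n = 1 + 1.91 × 0.64/0.42 = 3.910.
Sorption retards both mechanisms: v_R = v/R = 0.02448 m/day, D_R = D/R = 0.01322 m²/day.
Peak time from v_R²t² + 2D_R t − x² = 0: t = (√(D_R² + v_R²x²) − D_R)/v_R².
√(D_R² + v_R²x²) = √(0.01322² + 0.02448² × 164²) = 4.015; v_R² = 0.0005993.
t = (4.015 − 0.01322)/0.0005993 = 6680 days.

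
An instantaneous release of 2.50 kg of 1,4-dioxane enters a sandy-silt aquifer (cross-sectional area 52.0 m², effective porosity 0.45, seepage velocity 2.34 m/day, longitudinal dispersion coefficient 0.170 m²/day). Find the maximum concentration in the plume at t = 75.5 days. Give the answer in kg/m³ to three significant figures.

The peak of an instantaneous 1D plume sits at x = vt; there the Gaussian factor is 1 and C_max = M/(n_e·A·√(4πDt)), where n_e·A is the pore area the mass is dissolved in.
√(4πDt) = √(4π × 0.170 × 75.5) = 12.70 m, so C_max = 2.50/(0.45 × 52.0 × 12.70) = 0.00841 kg/m³.

0.00841 kg/m³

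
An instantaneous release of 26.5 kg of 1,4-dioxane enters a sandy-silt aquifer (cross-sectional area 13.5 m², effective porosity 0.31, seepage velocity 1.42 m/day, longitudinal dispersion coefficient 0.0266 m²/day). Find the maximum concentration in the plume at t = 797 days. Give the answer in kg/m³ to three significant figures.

0.388 kg/m³

The peak of an instantaneous 1D plume sits at x = vt; there the Gaussian factor is 1 and C_max = M/(n_e·A·√(4πDt)), where n_e·A is the pore area the mass is dissolved in.
√(4πDt) = √(4π × 0.0266 × 797) = 16.32 m, so C_max = 26.5/(0.31 × 13.5 × 16.32) = 0.388 kg/m³.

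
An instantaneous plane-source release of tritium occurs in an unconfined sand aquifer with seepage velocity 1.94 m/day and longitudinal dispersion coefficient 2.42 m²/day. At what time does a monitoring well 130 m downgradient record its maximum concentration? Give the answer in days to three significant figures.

For the 1D instantaneous-source solution, setting ∂C/∂t = 0 at fixed x gives v²t² + 2Dt − x² = 0, so t = (√(D² + v²x²) − D)/v².
√(D² + v²x²) = √(2.42² + 1.94² × 130²) = 252.2; v² = 3.7636.
t = (252.2 − 2.42)/3.7636 = 66.4 days (vs. the pure-advection estimate x/v = 67.0 d).

66.4 days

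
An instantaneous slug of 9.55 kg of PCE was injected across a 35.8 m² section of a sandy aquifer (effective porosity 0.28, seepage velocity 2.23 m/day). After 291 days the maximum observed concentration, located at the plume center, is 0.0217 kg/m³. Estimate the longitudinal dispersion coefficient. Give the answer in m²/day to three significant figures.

0.527 m²/day

At the plume center C_max = M/(n_e·A·√(4πDt)), so D = M²/(4πt·(n_e·A·C_max)²).
n_e·A·C_max = 0.28 × 35.8 × 0.0217 = 0.2175 kg/m.
D = 9.55²/(4π × 291 × 0.2175²) = 0.527 m²/day.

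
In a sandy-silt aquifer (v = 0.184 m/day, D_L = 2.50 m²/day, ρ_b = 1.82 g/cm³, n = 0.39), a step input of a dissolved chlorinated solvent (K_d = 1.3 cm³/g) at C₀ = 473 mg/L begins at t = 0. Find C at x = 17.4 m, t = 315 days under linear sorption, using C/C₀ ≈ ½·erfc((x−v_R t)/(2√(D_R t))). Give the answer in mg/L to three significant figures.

127 mg/L

Retardation factor R = 1 + ρ_b·K_d/n = 1 + 1.82 × 1.3/0.39 = 7.067.
Sorption retards both mechanisms: v_R = v/R = 0.02604 m/day, D_R = D/R = 0.3538 m²/day.
v_R·t = 0.02604 × 315 = 8.2026 m; 2√(D_R t) = 21.11 m; argument = (17.4 − 8.2026)/21.11 = 0.4357.
C = C₀ × ½·erfc(0.4357) = 473 × 0.2689 = 127 mg/L.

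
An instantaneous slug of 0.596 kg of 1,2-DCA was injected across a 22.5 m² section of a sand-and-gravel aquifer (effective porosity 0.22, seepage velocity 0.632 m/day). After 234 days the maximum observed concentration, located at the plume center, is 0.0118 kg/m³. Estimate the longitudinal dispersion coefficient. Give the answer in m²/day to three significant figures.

At the plume center C_max = M/(n_e·A·√(4πDt)), so D = M²/(4πt·(n_e·A·C_max)²).
n_e·A·C_max = 0.22 × 22.5 × 0.0118 = 0.05841 kg/m.
D = 0.596²/(4π × 234 × 0.05841²) = 0.0354 m²/day.

0.0354 m²/day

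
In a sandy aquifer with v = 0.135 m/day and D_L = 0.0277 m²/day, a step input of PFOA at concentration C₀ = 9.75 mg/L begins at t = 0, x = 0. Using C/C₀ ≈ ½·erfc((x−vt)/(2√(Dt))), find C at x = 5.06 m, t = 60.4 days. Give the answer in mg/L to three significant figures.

For a continuous step input, C/C₀ ≈ ½·erfc((x−vt)/(2√(Dt))).
vt = 0.135 × 60.4 = 8.154 m and 2√(Dt) = 2√(0.0277 × 60.4) = 2.587 m.
Argument (x−vt)/(2√(Dt)) = (5.06 − 8.154)/2.587 = -1.196; ½·erfc(-1.196) = 0.9546.
C = 9.75 × 0.9546 = 9.31 mg/L.

9.31 mg/L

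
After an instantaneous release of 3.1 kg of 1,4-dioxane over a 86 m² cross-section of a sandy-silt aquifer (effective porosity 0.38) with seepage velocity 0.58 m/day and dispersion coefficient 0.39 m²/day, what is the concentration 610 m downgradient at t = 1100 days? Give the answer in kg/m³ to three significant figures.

For an instantaneous plane source, C(x,t) = M/(n_e·A·√(4πDt)) · exp(−(x−vt)²/(4Dt)), with n_e·A the pore (flow) area.
Plume center vt = 0.58 × 1100 = 638 m, so the well at 610 m is 28 m upgradient of the peak.
√(4πDt) = 73.42 m, giving peak height M/(n_e·A·√(4πDt)) = 3.1/(0.38 × 86 × 73.42) = 0.001292 kg/m³.
(x−vt)²/(4Dt) = (-28)²/(4 × 0.39 × 1100) = 0.4569; exp(−0.4569) = 0.6332.
C = 0.001292 × 0.6332 = 0.000818 kg/m³.

0.000818 kg/m³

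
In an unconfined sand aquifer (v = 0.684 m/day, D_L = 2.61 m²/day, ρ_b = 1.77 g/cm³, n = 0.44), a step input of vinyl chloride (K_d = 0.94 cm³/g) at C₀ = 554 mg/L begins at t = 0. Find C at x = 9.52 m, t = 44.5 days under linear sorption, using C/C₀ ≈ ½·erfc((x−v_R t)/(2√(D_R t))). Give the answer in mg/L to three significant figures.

180 mg/L

Retardation factor R = 1 + ρ_b·K_d/n = 1 + 1.77 × 0.94/0.44 = 4.781.
Sorption retards both mechanisms: v_R = v/R = 0.1431 m/day, D_R = D/R = 0.5459 m²/day.
v_R·t = 0.1431 × 44.5 = 6.36795 m; 2√(D_R t) = 9.857 m; argument = (9.52 − 6.36795)/9.857 = 0.3198.
C = C₀ × ½·erfc(0.3198) = 554 × 0.3255 = 180 mg/L.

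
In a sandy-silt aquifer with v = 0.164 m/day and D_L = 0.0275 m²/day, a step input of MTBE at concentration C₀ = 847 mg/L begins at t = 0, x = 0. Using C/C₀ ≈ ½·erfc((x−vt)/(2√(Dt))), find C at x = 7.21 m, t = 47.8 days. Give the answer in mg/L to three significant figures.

For a continuous step input, C/C₀ ≈ ½·erfc((x−vt)/(2√(Dt))).
vt = 0.164 × 47.8 = 7.8392 m and 2√(Dt) = 2√(0.0275 × 47.8) = 2.293 m.
Argument (x−vt)/(2√(Dt)) = (7.21 − 7.8392)/2.293 = -0.2744; ½·erfc(-0.2744) = 0.6510.
C = 847 × 0.6510 = 551 mg/L.

551 mg/L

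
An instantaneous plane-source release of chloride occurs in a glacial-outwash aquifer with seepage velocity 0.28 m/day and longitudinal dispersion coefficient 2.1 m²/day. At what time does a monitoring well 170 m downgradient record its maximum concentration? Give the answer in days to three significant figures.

For the 1D instantaneous-source solution, setting ∂C/∂t = 0 at fixed x gives v²t² + 2Dt − x² = 0, so t = (√(D² + v²x²) − D)/v².
√(D² + v²x²) = √(2.1² + 0.28² × 170²) = 47.65; v² = 0.0784.
t = (47.65 − 2.1)/0.0784 = 581 days (vs. the pure-advection estimate x/v = 607 d).

581 days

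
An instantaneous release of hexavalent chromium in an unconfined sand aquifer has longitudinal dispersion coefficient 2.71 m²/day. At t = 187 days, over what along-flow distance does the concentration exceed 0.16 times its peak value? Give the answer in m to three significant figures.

The plume is Gaussian with σ = √(2Dt) = √(2 × 2.71 × 187) = 31.84 m.
C/C_peak = exp(−Δx²/(2σ²)) = 0.16 ⇒ Δx = σ·√(−2 ln 0.16) = 31.84 × 1.914 = 60.94 m.
Width = 2Δx = 122 m.

122 m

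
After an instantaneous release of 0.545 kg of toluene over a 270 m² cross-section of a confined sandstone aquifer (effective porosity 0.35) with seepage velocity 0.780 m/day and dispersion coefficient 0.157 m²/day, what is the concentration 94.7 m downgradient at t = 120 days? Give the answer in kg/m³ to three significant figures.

0.000369 kg/m³

For an instantaneous plane source, C(x,t) = M/(n_e·A·√(4πDt)) · exp(−(x−vt)²/(4Dt)), with n_e·A the pore (flow) area.
Plume center vt = 0.780 × 120 = 93.6 m, so the well at 94.7 m is 1.1 m downgradient of the peak.
√(4πDt) = 15.39 m, giving peak height M/(n_e·A·√(4πDt)) = 0.545/(0.35 × 270 × 15.39) = 0.0003747 kg/m³.
(x−vt)²/(4Dt) = (1.1)²/(4 × 0.157 × 120) = 0.01606; exp(−0.01606) = 0.9841.
C = 0.0003747 × 0.9841 = 0.000369 kg/m³.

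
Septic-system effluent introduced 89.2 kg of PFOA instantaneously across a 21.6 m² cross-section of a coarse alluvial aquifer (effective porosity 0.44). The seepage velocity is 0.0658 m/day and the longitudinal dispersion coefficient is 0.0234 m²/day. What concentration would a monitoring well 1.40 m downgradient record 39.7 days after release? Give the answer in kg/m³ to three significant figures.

1.85 kg/m³

For an instantaneous plane source, C(x,t) = M/(n_e·A·√(4πDt)) · exp(−(x−vt)²/(4Dt)), with n_e·A the pore (flow) area.
Plume center vt = 0.0658 × 39.7 = 2.61226 m, so the well at 1.40 m is 1.21226 m upgradient of the peak.
√(4πDt) = 3.417 m, giving peak height M/(n_e·A·√(4πDt)) = 89.2/(0.44 × 21.6 × 3.417) = 2.747 kg/m³.
(x−vt)²/(4Dt) = (-1.21226)²/(4 × 0.0234 × 39.7) = 0.3955; exp(−0.3955) = 0.6733.
C = 2.747 × 0.6733 = 1.85 kg/m³.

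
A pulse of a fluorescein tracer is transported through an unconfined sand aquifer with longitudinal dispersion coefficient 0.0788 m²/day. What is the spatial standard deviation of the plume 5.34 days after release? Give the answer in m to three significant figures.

Dispersive spreading gives a Gaussian with σ² = 2Dt; advection only shifts the center.
σ = √(2 × 0.0788 × 5.34) = 0.917 m.

0.917 m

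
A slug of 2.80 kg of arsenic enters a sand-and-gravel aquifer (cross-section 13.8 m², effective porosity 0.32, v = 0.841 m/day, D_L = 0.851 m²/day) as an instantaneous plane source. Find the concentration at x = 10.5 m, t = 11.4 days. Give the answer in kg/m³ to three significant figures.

For an instantaneous plane source, C(x,t) = M/(n_e·A·√(4πDt)) · exp(−(x−vt)²/(4Dt)), with n_e·A the pore (flow) area.
Plume center vt = 0.841 × 11.4 = 9.5874 m, so the well at 10.5 m is 0.9126 m downgradient of the peak.
√(4πDt) = 11.04 m, giving peak height M/(n_e·A·√(4πDt)) = 2.80/(0.32 × 13.8 × 11.04) = 0.05743 kg/m³.
(x−vt)²/(4Dt) = (0.9126)²/(4 × 0.851 × 11.4) = 0.02146; exp(−0.02146) = 0.9788.
C = 0.05743 × 0.9788 = 0.0562 kg/m³.

0.0562 kg/m³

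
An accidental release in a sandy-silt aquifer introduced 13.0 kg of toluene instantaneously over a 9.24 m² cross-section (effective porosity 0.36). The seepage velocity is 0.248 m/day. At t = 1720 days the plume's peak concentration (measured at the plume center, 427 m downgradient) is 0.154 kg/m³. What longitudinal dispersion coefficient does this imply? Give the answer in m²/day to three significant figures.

0.0298 m²/day

At the plume center C_max = M/(n_e·A·√(4πDt)), so D = M²/(4πt·(n_e·A·C_max)²).
n_e·A·C_max = 0.36 × 9.24 × 0.154 = 0.5123 kg/m.
D = 13.0²/(4π × 1720 × 0.5123²) = 0.0298 m²/day.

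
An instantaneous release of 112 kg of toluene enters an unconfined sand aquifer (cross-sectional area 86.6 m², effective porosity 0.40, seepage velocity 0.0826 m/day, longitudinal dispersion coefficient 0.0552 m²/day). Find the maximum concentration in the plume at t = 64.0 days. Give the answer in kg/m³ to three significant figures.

0.485 kg/m³

The peak of an instantaneous 1D plume sits at x = vt; there the Gaussian factor is 1 and C_max = M/(n_e·A·√(4πDt)), where n_e·A is the pore area the mass is dissolved in.
√(4πDt) = √(4π × 0.0552 × 64.0) = 6.663 m, so C_max = 112/(0.40 × 86.6 × 6.663) = 0.485 kg/m³.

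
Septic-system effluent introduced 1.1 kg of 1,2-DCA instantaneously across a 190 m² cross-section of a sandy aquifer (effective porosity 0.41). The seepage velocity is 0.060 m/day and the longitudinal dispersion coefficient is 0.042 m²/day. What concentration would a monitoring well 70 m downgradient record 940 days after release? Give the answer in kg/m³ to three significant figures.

For an instantaneous plane source, C(x,t) = M/(n_e·A·√(4πDt)) · exp(−(x−vt)²/(4Dt)), with n_e·A the pore (flow) area.
Plume center vt = 0.060 × 940 = 56.4 m, so the well at 70 m is 13.6 m downgradient of the peak.
√(4πDt) = 22.27 m, giving peak height M/(n_e·A·√(4πDt)) = 1.1/(0.41 × 190 × 22.27) = 0.0006341 kg/m³.
(x−vt)²/(4Dt) = (13.6)²/(4 × 0.042 × 940) = 1.171; exp(−1.171) = 0.3101.
C = 0.0006341 × 0.3101 = 0.000197 kg/m³.

0.000197 kg/m³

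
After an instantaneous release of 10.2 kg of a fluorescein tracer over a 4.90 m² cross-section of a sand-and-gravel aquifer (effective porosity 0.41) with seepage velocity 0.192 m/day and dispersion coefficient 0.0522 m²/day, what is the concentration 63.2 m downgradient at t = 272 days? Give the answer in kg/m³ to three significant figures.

For an instantaneous plane source, C(x,t) = M/(n_e·A·√(4πDt)) · exp(−(x−vt)²/(4Dt)), with n_e·A the pore (flow) area.
Plume center vt = 0.192 × 272 = 52.224 m, so the well at 63.2 m is 10.976 m downgradient of the peak.
√(4πDt) = 13.36 m, giving peak height M/(n_e·A·√(4πDt)) = 10.2/(0.41 × 4.90 × 13.36) = 0.3800 kg/m³.
(x−vt)²/(4Dt) = (10.976)²/(4 × 0.0522 × 272) = 2.121; exp(−2.121) = 0.1199.
C = 0.3800 × 0.1199 = 0.0456 kg/m³.

0.0456 kg/m³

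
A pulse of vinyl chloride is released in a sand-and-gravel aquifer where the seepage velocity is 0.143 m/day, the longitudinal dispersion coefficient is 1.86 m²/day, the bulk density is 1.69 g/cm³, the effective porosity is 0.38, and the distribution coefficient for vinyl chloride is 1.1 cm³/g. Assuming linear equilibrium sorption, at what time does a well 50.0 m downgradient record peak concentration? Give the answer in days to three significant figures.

1590 days

Retardation factor R = 1 + ρ_b·K_d/n = 1 + 1.69 × 1.1/0.38 = 5.892.
Sorption retards both mechanisms: v_R = v/R = 0.02427 m/day, D_R = D/R = 0.3157 m²/day.
Peak time from v_R²t² + 2D_R t − x² = 0: t = (√(D_R² + v_R²x²) − D_R)/v_R².
√(D_R² + v_R²x²) = √(0.3157² + 0.02427² × 50.0²) = 1.254; v_R² = 0.0005890.
t = (1.254 − 0.3157)/0.0005890 = 1590 days.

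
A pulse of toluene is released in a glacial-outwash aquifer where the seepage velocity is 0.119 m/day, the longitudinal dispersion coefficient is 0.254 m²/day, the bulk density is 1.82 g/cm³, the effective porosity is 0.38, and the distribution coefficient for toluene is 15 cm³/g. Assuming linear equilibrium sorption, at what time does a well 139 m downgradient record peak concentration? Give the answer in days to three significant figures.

Retardation factor R = 1 + ρ_b·K_d/n = 1 + 1.82 × 15/0.38 = 72.84.
Sorption retards both mechanisms: v_R = v/R = 0.001634 m/day, D_R = D/R = 0.003487 m²/day.
Peak time from v_R²t² + 2D_R t − x² = 0: t = (√(D_R² + v_R²x²) − D_R)/v_R².
√(D_R² + v_R²x²) = √(0.003487² + 0.001634² × 139²) = 0.2272; v_R² = 2.670e-06.
t = (0.2272 − 0.003487)/2.670e-06 = 83800 days.

83800 days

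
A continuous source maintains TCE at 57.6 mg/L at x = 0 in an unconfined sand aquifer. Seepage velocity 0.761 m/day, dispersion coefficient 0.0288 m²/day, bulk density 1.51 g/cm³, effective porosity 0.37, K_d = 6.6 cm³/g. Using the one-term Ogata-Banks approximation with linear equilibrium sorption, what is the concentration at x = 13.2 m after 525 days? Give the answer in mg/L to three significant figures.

49.3 mg/L

Retardation factor R = 1 + ρ_b·K_d/n = 1 + 1.51 × 6.6/0.37 = 27.94.
Sorption retards both mechanisms: v_R = v/R = 0.02724 m/day, D_R = D/R = 0.001031 m²/day.
v_R·t = 0.02724 × 525 = 14.301 m; 2√(D_R t) = 1.471 m; argument = (13.2 − 14.301)/1.471 = -0.7485.
C = C₀ × ½·erfc(-0.7485) = 57.6 × 0.8551 = 49.3 mg/L.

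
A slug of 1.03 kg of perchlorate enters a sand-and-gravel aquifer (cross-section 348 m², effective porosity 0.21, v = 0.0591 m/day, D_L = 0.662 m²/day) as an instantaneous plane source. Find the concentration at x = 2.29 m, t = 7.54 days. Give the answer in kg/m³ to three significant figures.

0.00150 kg/m³

For an instantaneous plane source, C(x,t) = M/(n_e·A·√(4πDt)) · exp(−(x−vt)²/(4Dt)), with n_e·A the pore (flow) area.
Plume center vt = 0.0591 × 7.54 = 0.445614 m, so the well at 2.29 m is 1.844386 m downgradient of the peak.
√(4πDt) = 7.920 m, giving peak height M/(n_e·A·√(4πDt)) = 1.03/(0.21 × 348 × 7.920) = 0.001780 kg/m³.
(x−vt)²/(4Dt) = (1.844386)²/(4 × 0.662 × 7.54) = 0.1704; exp(−0.1704) = 0.8433.
C = 0.001780 × 0.8433 = 0.00150 kg/m³.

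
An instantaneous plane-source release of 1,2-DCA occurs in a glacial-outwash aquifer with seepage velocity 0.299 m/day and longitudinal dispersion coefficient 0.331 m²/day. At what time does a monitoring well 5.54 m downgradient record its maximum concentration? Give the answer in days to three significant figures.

15.2 days

For the 1D instantaneous-source solution, setting ∂C/∂t = 0 at fixed x gives v²t² + 2Dt − x² = 0, so t = (√(D² + v²x²) − D)/v².
√(D² + v²x²) = √(0.331² + 0.299² × 5.54²) = 1.689; v² = 0.089401.
t = (1.689 − 0.331)/0.089401 = 15.2 days (vs. the pure-advection estimate x/v = 18.5 d).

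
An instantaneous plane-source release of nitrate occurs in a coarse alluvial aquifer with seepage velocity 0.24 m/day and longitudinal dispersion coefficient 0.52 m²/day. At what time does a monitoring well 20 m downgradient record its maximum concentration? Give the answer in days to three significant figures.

74.8 days

For the 1D instantaneous-source solution, setting ∂C/∂t = 0 at fixed x gives v²t² + 2Dt − x² = 0, so t = (√(D² + v²x²) − D)/v².
√(D² + v²x²) = √(0.52² + 0.24² × 20²) = 4.828; v² = 0.0576.
t = (4.828 − 0.52)/0.0576 = 74.8 days (vs. the pure-advection estimate x/v = 83.3 d).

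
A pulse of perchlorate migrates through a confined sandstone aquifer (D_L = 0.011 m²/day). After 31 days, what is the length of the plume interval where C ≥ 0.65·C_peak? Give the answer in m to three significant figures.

1.53 m

The plume is Gaussian with σ = √(2Dt) = √(2 × 0.011 × 31) = 0.8258 m.
C/C_peak = exp(−Δx²/(2σ²)) = 0.65 ⇒ Δx = σ·√(−2 ln 0.65) = 0.8258 × 0.9282 = 0.7665 m.
Width = 2Δx = 1.53 m.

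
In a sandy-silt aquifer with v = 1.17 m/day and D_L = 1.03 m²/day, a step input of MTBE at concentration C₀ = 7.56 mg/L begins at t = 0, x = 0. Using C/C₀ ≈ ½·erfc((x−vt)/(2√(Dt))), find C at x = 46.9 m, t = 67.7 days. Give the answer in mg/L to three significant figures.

7.54 mg/L

For a continuous step input, C/C₀ ≈ ½·erfc((x−vt)/(2√(Dt))).
vt = 1.17 × 67.7 = 79.209 m and 2√(Dt) = 2√(1.03 × 67.7) = 16.70 m.
Argument (x−vt)/(2√(Dt)) = (46.9 − 79.209)/16.70 = -1.935; ½·erfc(-1.935) = 0.9969.
C = 7.56 × 0.9969 = 7.54 mg/L.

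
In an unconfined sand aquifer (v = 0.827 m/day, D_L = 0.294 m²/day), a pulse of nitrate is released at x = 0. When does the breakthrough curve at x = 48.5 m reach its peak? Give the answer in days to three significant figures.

58.2 days

For the 1D instantaneous-source solution, setting ∂C/∂t = 0 at fixed x gives v²t² + 2Dt − x² = 0, so t = (√(D² + v²x²) − D)/v².
√(D² + v²x²) = √(0.294² + 0.827² × 48.5²) = 40.11; v² = 0.683929.
t = (40.11 − 0.294)/0.683929 = 58.2 days (vs. the pure-advection estimate x/v = 58.6 d).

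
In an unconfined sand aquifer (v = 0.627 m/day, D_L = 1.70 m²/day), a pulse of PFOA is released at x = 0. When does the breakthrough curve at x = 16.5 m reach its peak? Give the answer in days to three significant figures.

For the 1D instantaneous-source solution, setting ∂C/∂t = 0 at fixed x gives v²t² + 2Dt − x² = 0, so t = (√(D² + v²x²) − D)/v².
√(D² + v²x²) = √(1.70² + 0.627² × 16.5²) = 10.48; v² = 0.393129.
t = (10.48 − 1.70)/0.393129 = 22.3 days (vs. the pure-advection estimate x/v = 26.3 d).

22.3 days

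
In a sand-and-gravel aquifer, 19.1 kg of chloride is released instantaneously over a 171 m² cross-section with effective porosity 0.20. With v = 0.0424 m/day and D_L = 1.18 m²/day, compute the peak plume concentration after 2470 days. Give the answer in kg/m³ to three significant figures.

0.00292 kg/m³

The peak of an instantaneous 1D plume sits at x = vt; there the Gaussian factor is 1 and C_max = M/(n_e·A·√(4πDt)), where n_e·A is the pore area the mass is dissolved in.
√(4πDt) = √(4π × 1.18 × 2470) = 191.4 m, so C_max = 19.1/(0.20 × 171 × 191.4) = 0.00292 kg/m³.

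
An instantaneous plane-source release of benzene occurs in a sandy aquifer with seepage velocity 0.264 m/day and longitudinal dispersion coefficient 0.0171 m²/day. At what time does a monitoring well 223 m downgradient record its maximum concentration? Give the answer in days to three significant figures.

For the 1D instantaneous-source solution, setting ∂C/∂t = 0 at fixed x gives v²t² + 2Dt − x² = 0, so t = (√(D² + v²x²) − D)/v².
√(D² + v²x²) = √(0.0171² + 0.264² × 223²) = 58.87; v² = 0.069696.
t = (58.87 − 0.0171)/0.069696 = 844 days (vs. the pure-advection estimate x/v = 845 d).

844 days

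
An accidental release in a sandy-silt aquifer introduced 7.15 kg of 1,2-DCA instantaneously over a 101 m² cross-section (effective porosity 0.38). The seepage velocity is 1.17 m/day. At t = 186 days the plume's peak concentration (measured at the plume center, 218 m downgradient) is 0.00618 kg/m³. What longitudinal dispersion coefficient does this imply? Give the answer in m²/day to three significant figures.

At the plume center C_max = M/(n_e·A·√(4πDt)), so D = M²/(4πt·(n_e·A·C_max)²).
n_e·A·C_max = 0.38 × 101 × 0.00618 = 0.2372 kg/m.
D = 7.15²/(4π × 186 × 0.2372²) = 0.389 m²/day.

0.389 m²/day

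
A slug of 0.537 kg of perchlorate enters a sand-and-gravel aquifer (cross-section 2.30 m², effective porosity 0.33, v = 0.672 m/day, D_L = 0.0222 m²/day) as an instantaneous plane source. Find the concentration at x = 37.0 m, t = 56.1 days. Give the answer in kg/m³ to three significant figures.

For an instantaneous plane source, C(x,t) = M/(n_e·A·√(4πDt)) · exp(−(x−vt)²/(4Dt)), with n_e·A the pore (flow) area.
Plume center vt = 0.672 × 56.1 = 37.6992 m, so the well at 37.0 m is 0.6992 m upgradient of the peak.
√(4πDt) = 3.956 m, giving peak height M/(n_e·A·√(4πDt)) = 0.537/(0.33 × 2.30 × 3.956) = 0.1788 kg/m³.
(x−vt)²/(4Dt) = (-0.6992)²/(4 × 0.0222 × 56.1) = 0.09814; exp(−0.09814) = 0.9065.
C = 0.1788 × 0.9065 = 0.162 kg/m³.

0.162 kg/m³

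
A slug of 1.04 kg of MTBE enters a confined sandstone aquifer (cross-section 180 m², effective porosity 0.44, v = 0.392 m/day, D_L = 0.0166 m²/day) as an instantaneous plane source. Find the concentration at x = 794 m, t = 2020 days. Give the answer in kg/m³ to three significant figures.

0.000618 kg/m³

For an instantaneous plane source, C(x,t) = M/(n_e·A·√(4πDt)) · exp(−(x−vt)²/(4Dt)), with n_e·A the pore (flow) area.
Plume center vt = 0.392 × 2020 = 791.84 m, so the well at 794 m is 2.16 m downgradient of the peak.
√(4πDt) = 20.53 m, giving peak height M/(n_e·A·√(4πDt)) = 1.04/(0.44 × 180 × 20.53) = 0.0006396 kg/m³.
(x−vt)²/(4Dt) = (2.16)²/(4 × 0.0166 × 2020) = 0.03478; exp(−0.03478) = 0.9658.
C = 0.0006396 × 0.9658 = 0.000618 kg/m³.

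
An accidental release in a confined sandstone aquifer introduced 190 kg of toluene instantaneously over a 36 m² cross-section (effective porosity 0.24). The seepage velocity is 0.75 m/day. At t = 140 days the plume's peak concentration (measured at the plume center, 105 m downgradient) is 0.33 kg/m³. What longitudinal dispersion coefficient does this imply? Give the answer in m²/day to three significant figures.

At the plume center C_max = M/(n_e·A·√(4πDt)), so D = M²/(4πt·(n_e·A·C_max)²).
n_e·A·C_max = 0.24 × 36 × 0.33 = 2.851 kg/m.
D = 190²/(4π × 140 × 2.851²) = 2.52 m²/day.

2.52 m²/day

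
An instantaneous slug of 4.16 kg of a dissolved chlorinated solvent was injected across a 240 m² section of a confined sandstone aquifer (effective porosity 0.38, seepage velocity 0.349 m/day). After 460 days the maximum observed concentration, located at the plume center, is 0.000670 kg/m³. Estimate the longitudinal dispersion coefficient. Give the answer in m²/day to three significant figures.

0.802 m²/day

At the plume center C_max = M/(n_e·A·√(4πDt)), so D = M²/(4πt·(n_e·A·C_max)²).
n_e·A·C_max = 0.38 × 240 × 0.000670 = 0.06110 kg/m.
D = 4.16²/(4π × 460 × 0.06110²) = 0.802 m²/day.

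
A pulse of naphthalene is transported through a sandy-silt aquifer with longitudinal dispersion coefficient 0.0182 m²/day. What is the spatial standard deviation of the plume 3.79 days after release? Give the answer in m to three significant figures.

0.371 m

Dispersive spreading gives a Gaussian with σ² = 2Dt; advection only shifts the center.
σ = √(2 × 0.0182 × 3.79) = 0.371 m.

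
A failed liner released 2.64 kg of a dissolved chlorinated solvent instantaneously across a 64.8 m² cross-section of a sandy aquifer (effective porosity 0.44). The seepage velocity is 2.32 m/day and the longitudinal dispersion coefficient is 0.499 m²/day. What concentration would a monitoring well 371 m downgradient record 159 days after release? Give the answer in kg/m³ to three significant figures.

For an instantaneous plane source, C(x,t) = M/(n_e·A·√(4πDt)) · exp(−(x−vt)²/(4Dt)), with n_e·A the pore (flow) area.
Plume center vt = 2.32 × 159 = 368.88 m, so the well at 371 m is 2.12 m downgradient of the peak.
√(4πDt) = 31.58 m, giving peak height M/(n_e·A·√(4πDt)) = 2.64/(0.44 × 64.8 × 31.58) = 0.002932 kg/m³.
(x−vt)²/(4Dt) = (2.12)²/(4 × 0.499 × 159) = 0.01416; exp(−0.01416) = 0.9859.
C = 0.002932 × 0.9859 = 0.00289 kg/m³.

0.00289 kg/m³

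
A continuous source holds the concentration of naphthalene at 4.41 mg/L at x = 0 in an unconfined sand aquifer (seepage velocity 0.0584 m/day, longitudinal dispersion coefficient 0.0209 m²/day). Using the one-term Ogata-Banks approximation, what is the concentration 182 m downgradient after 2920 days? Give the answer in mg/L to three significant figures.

0.659 mg/L

For a continuous step input, C/C₀ ≈ ½·erfc((x−vt)/(2√(Dt))).
vt = 0.0584 × 2920 = 170.528 m and 2√(Dt) = 2√(0.0209 × 2920) = 15.62 m.
Argument (x−vt)/(2√(Dt)) = (182 − 170.528)/15.62 = 0.7344; ½·erfc(0.7344) = 0.1495.
C = 4.41 × 0.1495 = 0.659 mg/L.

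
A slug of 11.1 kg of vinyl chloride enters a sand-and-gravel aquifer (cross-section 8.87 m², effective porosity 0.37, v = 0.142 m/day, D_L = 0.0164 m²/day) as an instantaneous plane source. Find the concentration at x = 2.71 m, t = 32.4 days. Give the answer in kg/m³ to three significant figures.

For an instantaneous plane source, C(x,t) = M/(n_e·A·√(4πDt)) · exp(−(x−vt)²/(4Dt)), with n_e·A the pore (flow) area.
Plume center vt = 0.142 × 32.4 = 4.6008 m, so the well at 2.71 m is 1.8908 m upgradient of the peak.
√(4πDt) = 2.584 m, giving peak height M/(n_e·A·√(4πDt)) = 11.1/(0.37 × 8.87 × 2.584) = 1.309 kg/m³.
(x−vt)²/(4Dt) = (-1.8908)²/(4 × 0.0164 × 32.4) = 1.682; exp(−1.682) = 0.1860.
C = 1.309 × 0.1860 = 0.243 kg/m³.

0.243 kg/m³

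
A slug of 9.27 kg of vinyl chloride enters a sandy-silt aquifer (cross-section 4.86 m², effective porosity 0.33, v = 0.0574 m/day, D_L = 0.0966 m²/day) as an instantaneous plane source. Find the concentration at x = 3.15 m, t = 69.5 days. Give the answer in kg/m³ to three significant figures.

For an instantaneous plane source, C(x,t) = M/(n_e·A·√(4πDt)) · exp(−(x−vt)²/(4Dt)), with n_e·A the pore (flow) area.
Plume center vt = 0.0574 × 69.5 = 3.9893 m, so the well at 3.15 m is 0.8393 m upgradient of the peak.
√(4πDt) = 9.185 m, giving peak height M/(n_e·A·√(4πDt)) = 9.27/(0.33 × 4.86 × 9.185) = 0.6293 kg/m³.
(x−vt)²/(4Dt) = (-0.8393)²/(4 × 0.0966 × 69.5) = 0.02623; exp(−0.02623) = 0.9741.
C = 0.6293 × 0.9741 = 0.613 kg/m³.

0.613 kg/m³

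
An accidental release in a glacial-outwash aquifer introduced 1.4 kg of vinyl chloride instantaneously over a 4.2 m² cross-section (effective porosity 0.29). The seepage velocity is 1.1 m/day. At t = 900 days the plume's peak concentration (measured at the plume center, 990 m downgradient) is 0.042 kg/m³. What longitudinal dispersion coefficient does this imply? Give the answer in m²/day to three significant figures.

0.0662 m²/day

At the plume center C_max = M/(n_e·A·√(4πDt)), so D = M²/(4πt·(n_e·A·C_max)²).
n_e·A·C_max = 0.29 × 4.2 × 0.042 = 0.05116 kg/m.
D = 1.4²/(4π × 900 × 0.05116²) = 0.0662 m²/day.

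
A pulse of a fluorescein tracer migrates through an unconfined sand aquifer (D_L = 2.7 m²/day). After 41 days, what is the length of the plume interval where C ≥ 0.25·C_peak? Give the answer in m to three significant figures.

49.6 m

The plume is Gaussian with σ = √(2Dt) = √(2 × 2.7 × 41) = 14.88 m.
C/C_peak = exp(−Δx²/(2σ²)) = 0.25 ⇒ Δx = σ·√(−2 ln 0.25) = 14.88 × 1.665 = 24.78 m.
Width = 2Δx = 49.6 m.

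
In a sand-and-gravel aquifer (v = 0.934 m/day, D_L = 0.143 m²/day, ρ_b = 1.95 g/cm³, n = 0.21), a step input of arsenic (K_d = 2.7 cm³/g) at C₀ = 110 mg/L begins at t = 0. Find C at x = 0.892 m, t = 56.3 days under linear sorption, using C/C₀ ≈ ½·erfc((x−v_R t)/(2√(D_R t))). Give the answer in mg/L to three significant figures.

Retardation factor R = 1 + ρ_b·K_d/n = 1 + 1.95 × 2.7/0.21 = 26.07.
Sorption retards both mechanisms: v_R = v/R = 0.03583 m/day, D_R = D/R = 0.005485 m²/day.
v_R·t = 0.03583 × 56.3 = 2.017229 m; 2√(D_R t) = 1.111 m; argument = (0.892 − 2.017229)/1.111 = -1.013.
C = C₀ × ½·erfc(-1.013) = 110 × 0.9240 = 102 mg/L.

102 mg/L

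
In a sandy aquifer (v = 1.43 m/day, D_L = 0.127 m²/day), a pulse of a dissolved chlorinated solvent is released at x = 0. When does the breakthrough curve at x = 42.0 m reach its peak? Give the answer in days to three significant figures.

29.3 days

For the 1D instantaneous-source solution, setting ∂C/∂t = 0 at fixed x gives v²t² + 2Dt − x² = 0, so t = (√(D² + v²x²) − D)/v².
√(D² + v²x²) = √(0.127² + 1.43² × 42.0²) = 60.06; v² = 2.0449.
t = (60.06 − 0.127)/2.0449 = 29.3 days (vs. the pure-advection estimate x/v = 29.4 d).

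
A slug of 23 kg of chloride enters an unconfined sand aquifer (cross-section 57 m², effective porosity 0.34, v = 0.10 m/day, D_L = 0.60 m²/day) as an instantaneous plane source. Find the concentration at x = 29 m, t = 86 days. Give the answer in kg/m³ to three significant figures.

For an instantaneous plane source, C(x,t) = M/(n_e·A·√(4πDt)) · exp(−(x−vt)²/(4Dt)), with n_e·A the pore (flow) area.
Plume center vt = 0.10 × 86 = 8.6 m, so the well at 29 m is 20.4 m downgradient of the peak.
√(4πDt) = 25.46 m, giving peak height M/(n_e·A·√(4πDt)) = 23/(0.34 × 57 × 25.46) = 0.04661 kg/m³.
(x−vt)²/(4Dt) = (20.4)²/(4 × 0.60 × 86) = 2.016; exp(−2.016) = 0.1332.
C = 0.04661 × 0.1332 = 0.00621 kg/m³.

0.00621 kg/m³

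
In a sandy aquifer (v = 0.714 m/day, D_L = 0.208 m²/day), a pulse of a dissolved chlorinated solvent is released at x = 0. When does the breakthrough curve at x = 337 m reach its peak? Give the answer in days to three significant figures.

For the 1D instantaneous-source solution, setting ∂C/∂t = 0 at fixed x gives v²t² + 2Dt − x² = 0, so t = (√(D² + v²x²) − D)/v².
√(D² + v²x²) = √(0.208² + 0.714² × 337²) = 240.6; v² = 0.509796.
t = (240.6 − 0.208)/0.509796 = 472 days (vs. the pure-advection estimate x/v = 472 d).

472 days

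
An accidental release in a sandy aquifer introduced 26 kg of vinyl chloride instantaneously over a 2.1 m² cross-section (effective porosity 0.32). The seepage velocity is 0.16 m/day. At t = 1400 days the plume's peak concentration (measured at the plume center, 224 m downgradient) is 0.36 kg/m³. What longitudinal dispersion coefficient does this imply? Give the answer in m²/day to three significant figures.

0.657 m²/day

At the plume center C_max = M/(n_e·A·√(4πDt)), so D = M²/(4πt·(n_e·A·C_max)²).
n_e·A·C_max = 0.32 × 2.1 × 0.36 = 0.2419 kg/m.
D = 26²/(4π × 1400 × 0.2419²) = 0.657 m²/day.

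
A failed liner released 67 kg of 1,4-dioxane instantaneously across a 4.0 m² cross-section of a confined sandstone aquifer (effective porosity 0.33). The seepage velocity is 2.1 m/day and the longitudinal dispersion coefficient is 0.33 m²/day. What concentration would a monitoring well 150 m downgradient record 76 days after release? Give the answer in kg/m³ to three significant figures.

For an instantaneous plane source, C(x,t) = M/(n_e·A·√(4πDt)) · exp(−(x−vt)²/(4Dt)), with n_e·A the pore (flow) area.
Plume center vt = 2.1 × 76 = 159.6 m, so the well at 150 m is 9.6 m upgradient of the peak.
√(4πDt) = 17.75 m, giving peak height M/(n_e·A·√(4πDt)) = 67/(0.33 × 4.0 × 17.75) = 2.860 kg/m³.
(x−vt)²/(4Dt) = (-9.6)²/(4 × 0.33 × 76) = 0.9187; exp(−0.9187) = 0.3990.
C = 2.860 × 0.3990 = 1.14 kg/m³.

1.14 kg/m³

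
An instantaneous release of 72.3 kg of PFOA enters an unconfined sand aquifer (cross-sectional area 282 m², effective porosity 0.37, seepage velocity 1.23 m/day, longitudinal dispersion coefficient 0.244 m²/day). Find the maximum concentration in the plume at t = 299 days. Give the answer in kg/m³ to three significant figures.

0.0229 kg/m³

The peak of an instantaneous 1D plume sits at x = vt; there the Gaussian factor is 1 and C_max = M/(n_e·A·√(4πDt)), where n_e·A is the pore area the mass is dissolved in.
√(4πDt) = √(4π × 0.244 × 299) = 30.28 m, so C_max = 72.3/(0.37 × 282 × 30.28) = 0.0229 kg/m³.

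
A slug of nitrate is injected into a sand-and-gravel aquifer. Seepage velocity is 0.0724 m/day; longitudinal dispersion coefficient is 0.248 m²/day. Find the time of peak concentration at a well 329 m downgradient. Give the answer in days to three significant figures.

4500 days

For the 1D instantaneous-source solution, setting ∂C/∂t = 0 at fixed x gives v²t² + 2Dt − x² = 0, so t = (√(D² + v²x²) − D)/v².
√(D² + v²x²) = √(0.248² + 0.0724² × 329²) = 23.82; v² = 0.00524176.
t = (23.82 − 0.248)/0.00524176 = 4500 days (vs. the pure-advection estimate x/v = 4540 d).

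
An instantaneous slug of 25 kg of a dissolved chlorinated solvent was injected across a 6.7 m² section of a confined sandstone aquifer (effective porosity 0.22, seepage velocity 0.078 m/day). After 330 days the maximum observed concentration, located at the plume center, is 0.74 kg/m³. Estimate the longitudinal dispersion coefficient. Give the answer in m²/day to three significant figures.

At the plume center C_max = M/(n_e·A·√(4πDt)), so D = M²/(4πt·(n_e·A·C_max)²).
n_e·A·C_max = 0.22 × 6.7 × 0.74 = 1.091 kg/m.
D = 25²/(4π × 330 × 1.091²) = 0.127 m²/day.

0.127 m²/day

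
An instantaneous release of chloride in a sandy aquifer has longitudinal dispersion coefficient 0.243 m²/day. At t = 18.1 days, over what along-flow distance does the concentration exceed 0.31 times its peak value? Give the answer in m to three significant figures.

9.08 m

The plume is Gaussian with σ = √(2Dt) = √(2 × 0.243 × 18.1) = 2.966 m.
C/C_peak = exp(−Δx²/(2σ²)) = 0.31 ⇒ Δx = σ·√(−2 ln 0.31) = 2.966 × 1.530 = 4.538 m.
Width = 2Δx = 9.08 m.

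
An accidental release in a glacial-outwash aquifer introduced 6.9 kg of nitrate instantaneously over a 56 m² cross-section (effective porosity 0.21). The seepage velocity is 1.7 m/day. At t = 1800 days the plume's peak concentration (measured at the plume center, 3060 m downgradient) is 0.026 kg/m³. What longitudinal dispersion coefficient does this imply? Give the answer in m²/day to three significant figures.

0.0225 m²/day

At the plume center C_max = M/(n_e·A·√(4πDt)), so D = M²/(4πt·(n_e·A·C_max)²).
n_e·A·C_max = 0.21 × 56 × 0.026 = 0.3058 kg/m.
D = 6.9²/(4π × 1800 × 0.3058²) = 0.0225 m²/day.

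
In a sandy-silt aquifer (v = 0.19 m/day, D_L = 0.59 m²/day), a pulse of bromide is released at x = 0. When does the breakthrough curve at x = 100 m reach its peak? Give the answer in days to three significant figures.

510 days

For the 1D instantaneous-source solution, setting ∂C/∂t = 0 at fixed x gives v²t² + 2Dt − x² = 0, so t = (√(D² + v²x²) − D)/v².
√(D² + v²x²) = √(0.59² + 0.19² × 100²) = 19.01; v² = 0.0361.
t = (19.01 − 0.59)/0.0361 = 510 days (vs. the pure-advection estimate x/v = 526 d).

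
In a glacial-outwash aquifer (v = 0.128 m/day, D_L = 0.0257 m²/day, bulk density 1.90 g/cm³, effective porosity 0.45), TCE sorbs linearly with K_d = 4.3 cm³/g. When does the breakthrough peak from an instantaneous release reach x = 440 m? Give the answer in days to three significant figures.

Retardation factor R = 1 + ρ_b·K_d/n = 1 + 1.90 × 4.3/0.45 = 19.16.
Sorption retards both mechanisms: v_R = v/R = 0.006681 m/day, D_R = D/R = 0.001341 m²/day.
Peak time from v_R²t² + 2D_R t − x² = 0: t = (√(D_R² + v_R²x²) − D_R)/v_R².
√(D_R² + v_R²x²) = √(0.001341² + 0.006681² × 440²) = 2.940; v_R² = 4.464e-05.
t = (2.940 − 0.001341)/4.464e-05 = 65800 days.

65800 days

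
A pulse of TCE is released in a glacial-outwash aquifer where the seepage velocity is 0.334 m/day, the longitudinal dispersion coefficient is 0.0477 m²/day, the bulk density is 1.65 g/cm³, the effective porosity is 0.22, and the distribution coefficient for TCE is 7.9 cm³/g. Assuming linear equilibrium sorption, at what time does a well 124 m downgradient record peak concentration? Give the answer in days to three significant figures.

Retardation factor R = 1 + ρ_b·K_d/n = 1 + 1.65 × 7.9/0.22 = 60.25.
Sorption retards both mechanisms: v_R = v/R = 0.005544 m/day, D_R = D/R = 0.0007917 m²/day.
Peak time from v_R²t² + 2D_R t − x² = 0: t = (√(D_R² + v_R²x²) − D_R)/v_R².
√(D_R² + v_R²x²) = √(0.0007917² + 0.005544² × 124²) = 0.6875; v_R² = 3.074e-05.
t = (0.6875 − 0.0007917)/3.074e-05 = 22300 days.

22300 days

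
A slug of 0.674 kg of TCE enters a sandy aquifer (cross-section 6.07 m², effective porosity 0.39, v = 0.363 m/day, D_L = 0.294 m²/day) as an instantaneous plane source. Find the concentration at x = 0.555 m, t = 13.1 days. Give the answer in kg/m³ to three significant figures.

For an instantaneous plane source, C(x,t) = M/(n_e·A·√(4πDt)) · exp(−(x−vt)²/(4Dt)), with n_e·A the pore (flow) area.
Plume center vt = 0.363 × 13.1 = 4.7553 m, so the well at 0.555 m is 4.2003 m upgradient of the peak.
√(4πDt) = 6.957 m, giving peak height M/(n_e·A·√(4πDt)) = 0.674/(0.39 × 6.07 × 6.957) = 0.04092 kg/m³.
(x−vt)²/(4Dt) = (-4.2003)²/(4 × 0.294 × 13.1) = 1.145; exp(−1.145) = 0.3182.
C = 0.04092 × 0.3182 = 0.0130 kg/m³.

0.0130 kg/m³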